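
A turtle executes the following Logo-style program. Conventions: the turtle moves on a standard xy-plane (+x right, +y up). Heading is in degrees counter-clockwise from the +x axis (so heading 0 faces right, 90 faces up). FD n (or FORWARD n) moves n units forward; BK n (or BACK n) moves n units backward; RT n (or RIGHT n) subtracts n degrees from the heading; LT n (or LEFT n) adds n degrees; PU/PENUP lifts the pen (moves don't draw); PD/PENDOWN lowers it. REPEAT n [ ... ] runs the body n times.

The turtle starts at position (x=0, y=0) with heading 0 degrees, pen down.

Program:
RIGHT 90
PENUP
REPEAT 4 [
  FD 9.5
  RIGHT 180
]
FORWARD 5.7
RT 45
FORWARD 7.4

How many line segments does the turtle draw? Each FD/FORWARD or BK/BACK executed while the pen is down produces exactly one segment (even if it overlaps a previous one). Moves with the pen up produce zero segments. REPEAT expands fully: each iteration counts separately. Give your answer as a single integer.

Answer: 0

Derivation:
Executing turtle program step by step:
Start: pos=(0,0), heading=0, pen down
RT 90: heading 0 -> 270
PU: pen up
REPEAT 4 [
  -- iteration 1/4 --
  FD 9.5: (0,0) -> (0,-9.5) [heading=270, move]
  RT 180: heading 270 -> 90
  -- iteration 2/4 --
  FD 9.5: (0,-9.5) -> (0,0) [heading=90, move]
  RT 180: heading 90 -> 270
  -- iteration 3/4 --
  FD 9.5: (0,0) -> (0,-9.5) [heading=270, move]
  RT 180: heading 270 -> 90
  -- iteration 4/4 --
  FD 9.5: (0,-9.5) -> (0,0) [heading=90, move]
  RT 180: heading 90 -> 270
]
FD 5.7: (0,0) -> (0,-5.7) [heading=270, move]
RT 45: heading 270 -> 225
FD 7.4: (0,-5.7) -> (-5.233,-10.933) [heading=225, move]
Final: pos=(-5.233,-10.933), heading=225, 0 segment(s) drawn
Segments drawn: 0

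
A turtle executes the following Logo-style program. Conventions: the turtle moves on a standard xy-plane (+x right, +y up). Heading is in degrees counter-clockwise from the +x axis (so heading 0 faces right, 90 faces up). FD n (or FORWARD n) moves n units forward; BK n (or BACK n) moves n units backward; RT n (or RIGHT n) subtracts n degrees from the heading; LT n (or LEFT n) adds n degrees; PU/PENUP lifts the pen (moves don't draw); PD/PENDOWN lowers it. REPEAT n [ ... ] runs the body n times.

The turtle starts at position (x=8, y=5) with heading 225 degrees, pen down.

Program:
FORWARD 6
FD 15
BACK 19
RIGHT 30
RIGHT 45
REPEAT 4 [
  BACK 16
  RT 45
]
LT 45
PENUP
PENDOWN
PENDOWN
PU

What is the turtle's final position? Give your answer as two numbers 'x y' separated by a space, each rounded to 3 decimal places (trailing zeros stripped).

Executing turtle program step by step:
Start: pos=(8,5), heading=225, pen down
FD 6: (8,5) -> (3.757,0.757) [heading=225, draw]
FD 15: (3.757,0.757) -> (-6.849,-9.849) [heading=225, draw]
BK 19: (-6.849,-9.849) -> (6.586,3.586) [heading=225, draw]
RT 30: heading 225 -> 195
RT 45: heading 195 -> 150
REPEAT 4 [
  -- iteration 1/4 --
  BK 16: (6.586,3.586) -> (20.442,-4.414) [heading=150, draw]
  RT 45: heading 150 -> 105
  -- iteration 2/4 --
  BK 16: (20.442,-4.414) -> (24.583,-19.869) [heading=105, draw]
  RT 45: heading 105 -> 60
  -- iteration 3/4 --
  BK 16: (24.583,-19.869) -> (16.583,-33.725) [heading=60, draw]
  RT 45: heading 60 -> 15
  -- iteration 4/4 --
  BK 16: (16.583,-33.725) -> (1.128,-37.867) [heading=15, draw]
  RT 45: heading 15 -> 330
]
LT 45: heading 330 -> 15
PU: pen up
PD: pen down
PD: pen down
PU: pen up
Final: pos=(1.128,-37.867), heading=15, 7 segment(s) drawn

Answer: 1.128 -37.867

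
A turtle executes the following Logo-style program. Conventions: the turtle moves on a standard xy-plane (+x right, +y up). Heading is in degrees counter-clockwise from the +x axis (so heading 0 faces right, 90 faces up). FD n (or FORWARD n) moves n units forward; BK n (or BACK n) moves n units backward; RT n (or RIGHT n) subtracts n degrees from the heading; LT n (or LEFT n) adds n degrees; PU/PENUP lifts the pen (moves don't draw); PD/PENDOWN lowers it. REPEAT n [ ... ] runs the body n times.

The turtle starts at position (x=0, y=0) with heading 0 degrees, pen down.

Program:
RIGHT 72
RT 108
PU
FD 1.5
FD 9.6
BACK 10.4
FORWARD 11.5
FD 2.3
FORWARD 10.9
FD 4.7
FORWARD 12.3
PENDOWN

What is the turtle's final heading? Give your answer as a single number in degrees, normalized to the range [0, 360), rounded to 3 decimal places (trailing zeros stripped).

Answer: 180

Derivation:
Executing turtle program step by step:
Start: pos=(0,0), heading=0, pen down
RT 72: heading 0 -> 288
RT 108: heading 288 -> 180
PU: pen up
FD 1.5: (0,0) -> (-1.5,0) [heading=180, move]
FD 9.6: (-1.5,0) -> (-11.1,0) [heading=180, move]
BK 10.4: (-11.1,0) -> (-0.7,0) [heading=180, move]
FD 11.5: (-0.7,0) -> (-12.2,0) [heading=180, move]
FD 2.3: (-12.2,0) -> (-14.5,0) [heading=180, move]
FD 10.9: (-14.5,0) -> (-25.4,0) [heading=180, move]
FD 4.7: (-25.4,0) -> (-30.1,0) [heading=180, move]
FD 12.3: (-30.1,0) -> (-42.4,0) [heading=180, move]
PD: pen down
Final: pos=(-42.4,0), heading=180, 0 segment(s) drawn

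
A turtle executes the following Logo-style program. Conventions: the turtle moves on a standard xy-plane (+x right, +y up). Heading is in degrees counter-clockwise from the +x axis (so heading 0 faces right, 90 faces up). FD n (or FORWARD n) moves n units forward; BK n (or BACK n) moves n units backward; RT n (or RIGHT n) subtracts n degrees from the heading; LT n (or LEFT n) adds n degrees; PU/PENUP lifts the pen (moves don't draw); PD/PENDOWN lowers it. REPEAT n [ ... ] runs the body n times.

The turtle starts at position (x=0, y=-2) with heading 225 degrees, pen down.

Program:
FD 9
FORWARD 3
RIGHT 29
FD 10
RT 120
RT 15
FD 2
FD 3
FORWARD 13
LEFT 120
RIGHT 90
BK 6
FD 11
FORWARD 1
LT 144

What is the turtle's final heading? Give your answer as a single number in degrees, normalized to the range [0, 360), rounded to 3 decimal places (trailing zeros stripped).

Answer: 235

Derivation:
Executing turtle program step by step:
Start: pos=(0,-2), heading=225, pen down
FD 9: (0,-2) -> (-6.364,-8.364) [heading=225, draw]
FD 3: (-6.364,-8.364) -> (-8.485,-10.485) [heading=225, draw]
RT 29: heading 225 -> 196
FD 10: (-8.485,-10.485) -> (-18.098,-13.242) [heading=196, draw]
RT 120: heading 196 -> 76
RT 15: heading 76 -> 61
FD 2: (-18.098,-13.242) -> (-17.128,-11.492) [heading=61, draw]
FD 3: (-17.128,-11.492) -> (-15.674,-8.869) [heading=61, draw]
FD 13: (-15.674,-8.869) -> (-9.371,2.501) [heading=61, draw]
LT 120: heading 61 -> 181
RT 90: heading 181 -> 91
BK 6: (-9.371,2.501) -> (-9.267,-3.498) [heading=91, draw]
FD 11: (-9.267,-3.498) -> (-9.459,7.501) [heading=91, draw]
FD 1: (-9.459,7.501) -> (-9.476,8.501) [heading=91, draw]
LT 144: heading 91 -> 235
Final: pos=(-9.476,8.501), heading=235, 9 segment(s) drawn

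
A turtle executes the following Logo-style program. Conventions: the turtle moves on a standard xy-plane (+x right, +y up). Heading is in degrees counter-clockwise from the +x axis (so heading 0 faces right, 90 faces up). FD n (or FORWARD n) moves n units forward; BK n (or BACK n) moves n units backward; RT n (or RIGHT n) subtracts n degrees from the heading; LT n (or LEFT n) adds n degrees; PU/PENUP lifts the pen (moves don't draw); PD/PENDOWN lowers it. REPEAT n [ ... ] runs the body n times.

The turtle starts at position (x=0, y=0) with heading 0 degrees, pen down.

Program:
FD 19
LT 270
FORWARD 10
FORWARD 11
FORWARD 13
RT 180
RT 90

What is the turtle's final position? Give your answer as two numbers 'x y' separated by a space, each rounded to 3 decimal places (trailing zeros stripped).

Executing turtle program step by step:
Start: pos=(0,0), heading=0, pen down
FD 19: (0,0) -> (19,0) [heading=0, draw]
LT 270: heading 0 -> 270
FD 10: (19,0) -> (19,-10) [heading=270, draw]
FD 11: (19,-10) -> (19,-21) [heading=270, draw]
FD 13: (19,-21) -> (19,-34) [heading=270, draw]
RT 180: heading 270 -> 90
RT 90: heading 90 -> 0
Final: pos=(19,-34), heading=0, 4 segment(s) drawn

Answer: 19 -34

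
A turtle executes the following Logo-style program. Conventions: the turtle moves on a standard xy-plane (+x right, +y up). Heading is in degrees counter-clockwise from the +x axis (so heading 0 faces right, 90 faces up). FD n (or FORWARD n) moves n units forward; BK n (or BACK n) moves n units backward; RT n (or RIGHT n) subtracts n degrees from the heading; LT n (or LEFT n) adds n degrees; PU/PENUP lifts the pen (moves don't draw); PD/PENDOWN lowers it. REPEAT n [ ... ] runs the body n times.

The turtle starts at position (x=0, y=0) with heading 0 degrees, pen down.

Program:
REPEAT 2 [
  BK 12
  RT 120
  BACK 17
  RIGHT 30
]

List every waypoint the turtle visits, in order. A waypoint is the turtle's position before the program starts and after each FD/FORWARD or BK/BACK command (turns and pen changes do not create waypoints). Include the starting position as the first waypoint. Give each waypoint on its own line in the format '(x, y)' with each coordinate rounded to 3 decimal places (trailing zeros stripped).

Executing turtle program step by step:
Start: pos=(0,0), heading=0, pen down
REPEAT 2 [
  -- iteration 1/2 --
  BK 12: (0,0) -> (-12,0) [heading=0, draw]
  RT 120: heading 0 -> 240
  BK 17: (-12,0) -> (-3.5,14.722) [heading=240, draw]
  RT 30: heading 240 -> 210
  -- iteration 2/2 --
  BK 12: (-3.5,14.722) -> (6.892,20.722) [heading=210, draw]
  RT 120: heading 210 -> 90
  BK 17: (6.892,20.722) -> (6.892,3.722) [heading=90, draw]
  RT 30: heading 90 -> 60
]
Final: pos=(6.892,3.722), heading=60, 4 segment(s) drawn
Waypoints (5 total):
(0, 0)
(-12, 0)
(-3.5, 14.722)
(6.892, 20.722)
(6.892, 3.722)

Answer: (0, 0)
(-12, 0)
(-3.5, 14.722)
(6.892, 20.722)
(6.892, 3.722)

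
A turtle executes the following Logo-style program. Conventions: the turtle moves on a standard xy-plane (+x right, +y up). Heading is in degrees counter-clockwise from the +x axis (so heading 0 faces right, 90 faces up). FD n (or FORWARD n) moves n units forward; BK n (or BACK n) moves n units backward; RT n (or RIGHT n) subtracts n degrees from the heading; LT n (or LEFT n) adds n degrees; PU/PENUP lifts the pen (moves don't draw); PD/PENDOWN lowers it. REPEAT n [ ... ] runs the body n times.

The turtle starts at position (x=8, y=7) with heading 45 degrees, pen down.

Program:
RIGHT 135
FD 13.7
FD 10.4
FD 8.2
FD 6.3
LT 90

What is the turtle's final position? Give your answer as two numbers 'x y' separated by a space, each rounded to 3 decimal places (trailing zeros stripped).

Answer: 8 -31.6

Derivation:
Executing turtle program step by step:
Start: pos=(8,7), heading=45, pen down
RT 135: heading 45 -> 270
FD 13.7: (8,7) -> (8,-6.7) [heading=270, draw]
FD 10.4: (8,-6.7) -> (8,-17.1) [heading=270, draw]
FD 8.2: (8,-17.1) -> (8,-25.3) [heading=270, draw]
FD 6.3: (8,-25.3) -> (8,-31.6) [heading=270, draw]
LT 90: heading 270 -> 0
Final: pos=(8,-31.6), heading=0, 4 segment(s) drawn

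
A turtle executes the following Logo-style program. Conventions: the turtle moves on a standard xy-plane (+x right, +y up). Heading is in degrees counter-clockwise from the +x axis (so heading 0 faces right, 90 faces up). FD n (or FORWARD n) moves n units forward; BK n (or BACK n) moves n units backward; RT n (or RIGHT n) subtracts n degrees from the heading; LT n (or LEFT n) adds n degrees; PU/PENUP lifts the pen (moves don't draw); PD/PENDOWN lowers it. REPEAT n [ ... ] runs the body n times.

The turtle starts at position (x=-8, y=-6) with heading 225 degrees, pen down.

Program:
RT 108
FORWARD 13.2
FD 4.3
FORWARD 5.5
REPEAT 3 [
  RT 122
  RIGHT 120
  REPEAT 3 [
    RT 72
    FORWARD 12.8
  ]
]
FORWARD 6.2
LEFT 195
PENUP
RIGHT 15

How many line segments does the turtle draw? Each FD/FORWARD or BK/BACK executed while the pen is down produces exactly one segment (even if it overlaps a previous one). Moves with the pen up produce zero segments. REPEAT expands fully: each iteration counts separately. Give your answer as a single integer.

Answer: 13

Derivation:
Executing turtle program step by step:
Start: pos=(-8,-6), heading=225, pen down
RT 108: heading 225 -> 117
FD 13.2: (-8,-6) -> (-13.993,5.761) [heading=117, draw]
FD 4.3: (-13.993,5.761) -> (-15.945,9.593) [heading=117, draw]
FD 5.5: (-15.945,9.593) -> (-18.442,14.493) [heading=117, draw]
REPEAT 3 [
  -- iteration 1/3 --
  RT 122: heading 117 -> 355
  RT 120: heading 355 -> 235
  REPEAT 3 [
    -- iteration 1/3 --
    RT 72: heading 235 -> 163
    FD 12.8: (-18.442,14.493) -> (-30.682,18.236) [heading=163, draw]
    -- iteration 2/3 --
    RT 72: heading 163 -> 91
    FD 12.8: (-30.682,18.236) -> (-30.906,31.034) [heading=91, draw]
    -- iteration 3/3 --
    RT 72: heading 91 -> 19
    FD 12.8: (-30.906,31.034) -> (-18.803,35.201) [heading=19, draw]
  ]
  -- iteration 2/3 --
  RT 122: heading 19 -> 257
  RT 120: heading 257 -> 137
  REPEAT 3 [
    -- iteration 1/3 --
    RT 72: heading 137 -> 65
    FD 12.8: (-18.803,35.201) -> (-13.394,46.802) [heading=65, draw]
    -- iteration 2/3 --
    RT 72: heading 65 -> 353
    FD 12.8: (-13.394,46.802) -> (-0.689,45.242) [heading=353, draw]
    -- iteration 3/3 --
    RT 72: heading 353 -> 281
    FD 12.8: (-0.689,45.242) -> (1.753,32.677) [heading=281, draw]
  ]
  -- iteration 3/3 --
  RT 122: heading 281 -> 159
  RT 120: heading 159 -> 39
  REPEAT 3 [
    -- iteration 1/3 --
    RT 72: heading 39 -> 327
    FD 12.8: (1.753,32.677) -> (12.488,25.705) [heading=327, draw]
    -- iteration 2/3 --
    RT 72: heading 327 -> 255
    FD 12.8: (12.488,25.705) -> (9.175,13.342) [heading=255, draw]
    -- iteration 3/3 --
    RT 72: heading 255 -> 183
    FD 12.8: (9.175,13.342) -> (-3.607,12.672) [heading=183, draw]
  ]
]
FD 6.2: (-3.607,12.672) -> (-9.799,12.347) [heading=183, draw]
LT 195: heading 183 -> 18
PU: pen up
RT 15: heading 18 -> 3
Final: pos=(-9.799,12.347), heading=3, 13 segment(s) drawn
Segments drawn: 13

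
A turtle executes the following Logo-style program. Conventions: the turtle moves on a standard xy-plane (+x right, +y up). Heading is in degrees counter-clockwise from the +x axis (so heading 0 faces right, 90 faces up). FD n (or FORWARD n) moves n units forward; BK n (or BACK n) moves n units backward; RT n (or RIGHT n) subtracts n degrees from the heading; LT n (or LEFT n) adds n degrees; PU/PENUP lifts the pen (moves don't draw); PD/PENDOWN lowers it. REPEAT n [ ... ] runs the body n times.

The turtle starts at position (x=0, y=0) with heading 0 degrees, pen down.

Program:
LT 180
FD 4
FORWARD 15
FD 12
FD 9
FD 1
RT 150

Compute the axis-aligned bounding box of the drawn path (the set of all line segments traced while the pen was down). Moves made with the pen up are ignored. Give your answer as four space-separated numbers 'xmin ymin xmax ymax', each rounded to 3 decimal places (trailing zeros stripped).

Executing turtle program step by step:
Start: pos=(0,0), heading=0, pen down
LT 180: heading 0 -> 180
FD 4: (0,0) -> (-4,0) [heading=180, draw]
FD 15: (-4,0) -> (-19,0) [heading=180, draw]
FD 12: (-19,0) -> (-31,0) [heading=180, draw]
FD 9: (-31,0) -> (-40,0) [heading=180, draw]
FD 1: (-40,0) -> (-41,0) [heading=180, draw]
RT 150: heading 180 -> 30
Final: pos=(-41,0), heading=30, 5 segment(s) drawn

Segment endpoints: x in {-41, -40, -31, -19, -4, 0}, y in {0, 0, 0, 0, 0, 0}
xmin=-41, ymin=0, xmax=0, ymax=0

Answer: -41 0 0 0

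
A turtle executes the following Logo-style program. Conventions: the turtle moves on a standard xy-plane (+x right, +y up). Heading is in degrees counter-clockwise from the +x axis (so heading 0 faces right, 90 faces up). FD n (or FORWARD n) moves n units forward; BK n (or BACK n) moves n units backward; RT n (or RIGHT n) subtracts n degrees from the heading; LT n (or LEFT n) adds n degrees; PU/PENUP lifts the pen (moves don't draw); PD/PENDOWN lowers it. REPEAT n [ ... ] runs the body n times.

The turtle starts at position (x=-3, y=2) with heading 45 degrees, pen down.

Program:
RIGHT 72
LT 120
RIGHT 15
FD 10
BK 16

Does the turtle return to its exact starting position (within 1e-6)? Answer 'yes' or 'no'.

Answer: no

Derivation:
Executing turtle program step by step:
Start: pos=(-3,2), heading=45, pen down
RT 72: heading 45 -> 333
LT 120: heading 333 -> 93
RT 15: heading 93 -> 78
FD 10: (-3,2) -> (-0.921,11.781) [heading=78, draw]
BK 16: (-0.921,11.781) -> (-4.247,-3.869) [heading=78, draw]
Final: pos=(-4.247,-3.869), heading=78, 2 segment(s) drawn

Start position: (-3, 2)
Final position: (-4.247, -3.869)
Distance = 6; >= 1e-6 -> NOT closed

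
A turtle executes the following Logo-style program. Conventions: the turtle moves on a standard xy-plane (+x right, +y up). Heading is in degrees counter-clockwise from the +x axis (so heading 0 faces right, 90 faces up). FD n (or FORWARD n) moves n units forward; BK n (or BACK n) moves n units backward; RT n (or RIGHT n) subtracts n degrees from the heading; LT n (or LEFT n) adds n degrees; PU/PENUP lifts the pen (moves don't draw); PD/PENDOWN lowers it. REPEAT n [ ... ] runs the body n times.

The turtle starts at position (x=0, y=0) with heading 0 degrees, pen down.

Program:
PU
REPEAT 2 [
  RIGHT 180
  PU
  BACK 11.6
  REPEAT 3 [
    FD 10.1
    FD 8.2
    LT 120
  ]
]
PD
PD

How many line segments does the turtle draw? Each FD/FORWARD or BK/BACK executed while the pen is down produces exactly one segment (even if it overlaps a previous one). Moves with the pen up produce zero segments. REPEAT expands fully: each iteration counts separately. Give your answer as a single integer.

Answer: 0

Derivation:
Executing turtle program step by step:
Start: pos=(0,0), heading=0, pen down
PU: pen up
REPEAT 2 [
  -- iteration 1/2 --
  RT 180: heading 0 -> 180
  PU: pen up
  BK 11.6: (0,0) -> (11.6,0) [heading=180, move]
  REPEAT 3 [
    -- iteration 1/3 --
    FD 10.1: (11.6,0) -> (1.5,0) [heading=180, move]
    FD 8.2: (1.5,0) -> (-6.7,0) [heading=180, move]
    LT 120: heading 180 -> 300
    -- iteration 2/3 --
    FD 10.1: (-6.7,0) -> (-1.65,-8.747) [heading=300, move]
    FD 8.2: (-1.65,-8.747) -> (2.45,-15.848) [heading=300, move]
    LT 120: heading 300 -> 60
    -- iteration 3/3 --
    FD 10.1: (2.45,-15.848) -> (7.5,-7.101) [heading=60, move]
    FD 8.2: (7.5,-7.101) -> (11.6,0) [heading=60, move]
    LT 120: heading 60 -> 180
  ]
  -- iteration 2/2 --
  RT 180: heading 180 -> 0
  PU: pen up
  BK 11.6: (11.6,0) -> (0,0) [heading=0, move]
  REPEAT 3 [
    -- iteration 1/3 --
    FD 10.1: (0,0) -> (10.1,0) [heading=0, move]
    FD 8.2: (10.1,0) -> (18.3,0) [heading=0, move]
    LT 120: heading 0 -> 120
    -- iteration 2/3 --
    FD 10.1: (18.3,0) -> (13.25,8.747) [heading=120, move]
    FD 8.2: (13.25,8.747) -> (9.15,15.848) [heading=120, move]
    LT 120: heading 120 -> 240
    -- iteration 3/3 --
    FD 10.1: (9.15,15.848) -> (4.1,7.101) [heading=240, move]
    FD 8.2: (4.1,7.101) -> (0,0) [heading=240, move]
    LT 120: heading 240 -> 0
  ]
]
PD: pen down
PD: pen down
Final: pos=(0,0), heading=0, 0 segment(s) drawn
Segments drawn: 0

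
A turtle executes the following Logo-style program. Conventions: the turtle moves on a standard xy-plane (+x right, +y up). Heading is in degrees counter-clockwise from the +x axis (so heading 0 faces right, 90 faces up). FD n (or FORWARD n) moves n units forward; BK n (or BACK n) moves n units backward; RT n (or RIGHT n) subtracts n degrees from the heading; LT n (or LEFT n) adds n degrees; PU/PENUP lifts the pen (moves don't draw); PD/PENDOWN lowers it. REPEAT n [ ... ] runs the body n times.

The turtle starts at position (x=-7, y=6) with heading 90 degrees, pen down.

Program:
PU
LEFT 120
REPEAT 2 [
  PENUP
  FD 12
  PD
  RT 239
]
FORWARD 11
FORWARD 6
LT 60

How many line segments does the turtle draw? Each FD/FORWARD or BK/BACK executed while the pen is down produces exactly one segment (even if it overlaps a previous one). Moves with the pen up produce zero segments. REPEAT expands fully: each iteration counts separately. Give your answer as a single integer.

Answer: 2

Derivation:
Executing turtle program step by step:
Start: pos=(-7,6), heading=90, pen down
PU: pen up
LT 120: heading 90 -> 210
REPEAT 2 [
  -- iteration 1/2 --
  PU: pen up
  FD 12: (-7,6) -> (-17.392,0) [heading=210, move]
  PD: pen down
  RT 239: heading 210 -> 331
  -- iteration 2/2 --
  PU: pen up
  FD 12: (-17.392,0) -> (-6.897,-5.818) [heading=331, move]
  PD: pen down
  RT 239: heading 331 -> 92
]
FD 11: (-6.897,-5.818) -> (-7.281,5.176) [heading=92, draw]
FD 6: (-7.281,5.176) -> (-7.49,11.172) [heading=92, draw]
LT 60: heading 92 -> 152
Final: pos=(-7.49,11.172), heading=152, 2 segment(s) drawn
Segments drawn: 2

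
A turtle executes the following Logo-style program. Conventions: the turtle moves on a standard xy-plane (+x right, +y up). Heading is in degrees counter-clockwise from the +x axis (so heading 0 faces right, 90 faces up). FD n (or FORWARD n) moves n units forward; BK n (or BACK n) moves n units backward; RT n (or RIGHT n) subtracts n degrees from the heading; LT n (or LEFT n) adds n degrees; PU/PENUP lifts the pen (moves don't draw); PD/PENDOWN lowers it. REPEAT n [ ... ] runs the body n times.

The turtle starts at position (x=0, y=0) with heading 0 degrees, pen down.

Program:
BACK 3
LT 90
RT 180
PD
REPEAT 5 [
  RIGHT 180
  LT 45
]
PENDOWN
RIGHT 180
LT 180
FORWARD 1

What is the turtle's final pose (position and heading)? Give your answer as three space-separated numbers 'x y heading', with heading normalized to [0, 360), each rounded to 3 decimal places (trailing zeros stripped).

Answer: -2.293 -0.707 315

Derivation:
Executing turtle program step by step:
Start: pos=(0,0), heading=0, pen down
BK 3: (0,0) -> (-3,0) [heading=0, draw]
LT 90: heading 0 -> 90
RT 180: heading 90 -> 270
PD: pen down
REPEAT 5 [
  -- iteration 1/5 --
  RT 180: heading 270 -> 90
  LT 45: heading 90 -> 135
  -- iteration 2/5 --
  RT 180: heading 135 -> 315
  LT 45: heading 315 -> 0
  -- iteration 3/5 --
  RT 180: heading 0 -> 180
  LT 45: heading 180 -> 225
  -- iteration 4/5 --
  RT 180: heading 225 -> 45
  LT 45: heading 45 -> 90
  -- iteration 5/5 --
  RT 180: heading 90 -> 270
  LT 45: heading 270 -> 315
]
PD: pen down
RT 180: heading 315 -> 135
LT 180: heading 135 -> 315
FD 1: (-3,0) -> (-2.293,-0.707) [heading=315, draw]
Final: pos=(-2.293,-0.707), heading=315, 2 segment(s) drawn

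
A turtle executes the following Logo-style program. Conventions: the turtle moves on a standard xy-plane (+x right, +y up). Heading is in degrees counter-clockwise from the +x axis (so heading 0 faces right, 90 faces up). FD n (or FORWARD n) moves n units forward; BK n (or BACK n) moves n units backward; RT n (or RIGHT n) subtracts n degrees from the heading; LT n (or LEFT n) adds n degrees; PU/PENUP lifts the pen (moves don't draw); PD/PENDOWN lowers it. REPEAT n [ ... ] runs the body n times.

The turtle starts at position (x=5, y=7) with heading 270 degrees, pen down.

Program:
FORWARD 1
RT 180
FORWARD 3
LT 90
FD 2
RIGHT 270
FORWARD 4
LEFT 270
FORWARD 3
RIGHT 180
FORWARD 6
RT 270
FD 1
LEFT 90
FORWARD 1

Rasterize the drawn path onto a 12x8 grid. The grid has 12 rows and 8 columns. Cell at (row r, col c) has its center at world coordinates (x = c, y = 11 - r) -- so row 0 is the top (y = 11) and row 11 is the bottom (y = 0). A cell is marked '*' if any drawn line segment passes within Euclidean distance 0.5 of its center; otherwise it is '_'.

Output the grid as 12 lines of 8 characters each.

Answer: ________
________
___***__
___*_*__
___*_*__
___*_**_
*******_
________
________
________
________
________

Derivation:
Segment 0: (5,7) -> (5,6)
Segment 1: (5,6) -> (5,9)
Segment 2: (5,9) -> (3,9)
Segment 3: (3,9) -> (3,5)
Segment 4: (3,5) -> (0,5)
Segment 5: (0,5) -> (6,5)
Segment 6: (6,5) -> (6,6)
Segment 7: (6,6) -> (5,6)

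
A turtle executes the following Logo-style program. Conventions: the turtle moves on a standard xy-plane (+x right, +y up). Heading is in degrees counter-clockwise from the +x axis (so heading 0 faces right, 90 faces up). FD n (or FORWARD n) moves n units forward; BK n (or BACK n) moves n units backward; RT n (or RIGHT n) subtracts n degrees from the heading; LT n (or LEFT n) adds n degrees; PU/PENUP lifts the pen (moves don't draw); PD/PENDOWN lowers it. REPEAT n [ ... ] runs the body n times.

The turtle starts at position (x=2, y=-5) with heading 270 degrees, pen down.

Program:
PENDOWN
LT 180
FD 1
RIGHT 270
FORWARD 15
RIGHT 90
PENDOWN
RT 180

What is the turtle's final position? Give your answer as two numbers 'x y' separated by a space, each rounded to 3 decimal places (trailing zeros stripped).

Answer: -13 -4

Derivation:
Executing turtle program step by step:
Start: pos=(2,-5), heading=270, pen down
PD: pen down
LT 180: heading 270 -> 90
FD 1: (2,-5) -> (2,-4) [heading=90, draw]
RT 270: heading 90 -> 180
FD 15: (2,-4) -> (-13,-4) [heading=180, draw]
RT 90: heading 180 -> 90
PD: pen down
RT 180: heading 90 -> 270
Final: pos=(-13,-4), heading=270, 2 segment(s) drawn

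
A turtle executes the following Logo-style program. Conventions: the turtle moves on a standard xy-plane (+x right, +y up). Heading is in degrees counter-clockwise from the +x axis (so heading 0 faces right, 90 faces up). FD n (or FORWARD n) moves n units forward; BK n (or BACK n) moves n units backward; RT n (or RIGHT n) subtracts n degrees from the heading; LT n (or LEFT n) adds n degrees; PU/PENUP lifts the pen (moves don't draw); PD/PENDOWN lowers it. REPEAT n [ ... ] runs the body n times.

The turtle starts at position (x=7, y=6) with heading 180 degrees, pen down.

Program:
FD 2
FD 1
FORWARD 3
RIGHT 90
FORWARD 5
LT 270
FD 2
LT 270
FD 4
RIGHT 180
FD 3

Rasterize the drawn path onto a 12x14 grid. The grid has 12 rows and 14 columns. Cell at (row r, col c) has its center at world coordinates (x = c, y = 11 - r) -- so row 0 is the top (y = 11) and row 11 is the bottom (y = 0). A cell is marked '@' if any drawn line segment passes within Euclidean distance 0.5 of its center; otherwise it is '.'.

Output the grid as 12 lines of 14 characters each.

Answer: .@@@..........
.@.@..........
.@.@..........
.@.@..........
.@.@..........
.@@@@@@@......
..............
..............
..............
..............
..............
..............

Derivation:
Segment 0: (7,6) -> (5,6)
Segment 1: (5,6) -> (4,6)
Segment 2: (4,6) -> (1,6)
Segment 3: (1,6) -> (1,11)
Segment 4: (1,11) -> (3,11)
Segment 5: (3,11) -> (3,7)
Segment 6: (3,7) -> (3,10)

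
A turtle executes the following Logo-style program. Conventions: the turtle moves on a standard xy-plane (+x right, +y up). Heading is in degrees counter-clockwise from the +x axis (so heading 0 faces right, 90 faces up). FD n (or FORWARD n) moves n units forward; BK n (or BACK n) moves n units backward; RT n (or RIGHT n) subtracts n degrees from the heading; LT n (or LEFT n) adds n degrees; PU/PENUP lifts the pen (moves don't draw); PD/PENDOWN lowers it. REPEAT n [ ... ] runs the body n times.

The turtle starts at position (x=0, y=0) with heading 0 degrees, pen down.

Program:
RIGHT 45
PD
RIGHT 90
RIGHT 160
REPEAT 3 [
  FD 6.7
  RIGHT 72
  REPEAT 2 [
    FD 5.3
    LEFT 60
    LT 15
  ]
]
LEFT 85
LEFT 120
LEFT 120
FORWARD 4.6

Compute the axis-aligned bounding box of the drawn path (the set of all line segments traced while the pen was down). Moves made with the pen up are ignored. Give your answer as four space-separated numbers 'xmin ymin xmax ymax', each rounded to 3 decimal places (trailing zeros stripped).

Executing turtle program step by step:
Start: pos=(0,0), heading=0, pen down
RT 45: heading 0 -> 315
PD: pen down
RT 90: heading 315 -> 225
RT 160: heading 225 -> 65
REPEAT 3 [
  -- iteration 1/3 --
  FD 6.7: (0,0) -> (2.832,6.072) [heading=65, draw]
  RT 72: heading 65 -> 353
  REPEAT 2 [
    -- iteration 1/2 --
    FD 5.3: (2.832,6.072) -> (8.092,5.426) [heading=353, draw]
    LT 60: heading 353 -> 53
    LT 15: heading 53 -> 68
    -- iteration 2/2 --
    FD 5.3: (8.092,5.426) -> (10.077,10.34) [heading=68, draw]
    LT 60: heading 68 -> 128
    LT 15: heading 128 -> 143
  ]
  -- iteration 2/3 --
  FD 6.7: (10.077,10.34) -> (4.727,14.373) [heading=143, draw]
  RT 72: heading 143 -> 71
  REPEAT 2 [
    -- iteration 1/2 --
    FD 5.3: (4.727,14.373) -> (6.452,19.384) [heading=71, draw]
    LT 60: heading 71 -> 131
    LT 15: heading 131 -> 146
    -- iteration 2/2 --
    FD 5.3: (6.452,19.384) -> (2.058,22.348) [heading=146, draw]
    LT 60: heading 146 -> 206
    LT 15: heading 206 -> 221
  ]
  -- iteration 3/3 --
  FD 6.7: (2.058,22.348) -> (-2.998,17.952) [heading=221, draw]
  RT 72: heading 221 -> 149
  REPEAT 2 [
    -- iteration 1/2 --
    FD 5.3: (-2.998,17.952) -> (-7.541,20.682) [heading=149, draw]
    LT 60: heading 149 -> 209
    LT 15: heading 209 -> 224
    -- iteration 2/2 --
    FD 5.3: (-7.541,20.682) -> (-11.354,17) [heading=224, draw]
    LT 60: heading 224 -> 284
    LT 15: heading 284 -> 299
  ]
]
LT 85: heading 299 -> 24
LT 120: heading 24 -> 144
LT 120: heading 144 -> 264
FD 4.6: (-11.354,17) -> (-11.835,12.425) [heading=264, draw]
Final: pos=(-11.835,12.425), heading=264, 10 segment(s) drawn

Segment endpoints: x in {-11.835, -11.354, -7.541, -2.998, 0, 2.058, 2.832, 4.727, 6.452, 8.092, 10.077}, y in {0, 5.426, 6.072, 10.34, 12.425, 14.373, 17, 17.952, 19.384, 20.682, 22.348}
xmin=-11.835, ymin=0, xmax=10.077, ymax=22.348

Answer: -11.835 0 10.077 22.348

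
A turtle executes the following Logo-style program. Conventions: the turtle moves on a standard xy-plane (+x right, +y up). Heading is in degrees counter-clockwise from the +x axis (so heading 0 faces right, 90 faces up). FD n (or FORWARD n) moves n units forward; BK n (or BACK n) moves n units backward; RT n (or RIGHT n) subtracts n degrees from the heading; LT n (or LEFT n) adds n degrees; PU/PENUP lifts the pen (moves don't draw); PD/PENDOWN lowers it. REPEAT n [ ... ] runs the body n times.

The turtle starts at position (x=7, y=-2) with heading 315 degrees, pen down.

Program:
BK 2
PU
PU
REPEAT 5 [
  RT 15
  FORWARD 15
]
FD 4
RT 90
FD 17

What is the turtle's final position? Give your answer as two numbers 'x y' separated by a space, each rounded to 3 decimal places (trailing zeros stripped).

Answer: -11.137 -65.508

Derivation:
Executing turtle program step by step:
Start: pos=(7,-2), heading=315, pen down
BK 2: (7,-2) -> (5.586,-0.586) [heading=315, draw]
PU: pen up
PU: pen up
REPEAT 5 [
  -- iteration 1/5 --
  RT 15: heading 315 -> 300
  FD 15: (5.586,-0.586) -> (13.086,-13.576) [heading=300, move]
  -- iteration 2/5 --
  RT 15: heading 300 -> 285
  FD 15: (13.086,-13.576) -> (16.968,-28.065) [heading=285, move]
  -- iteration 3/5 --
  RT 15: heading 285 -> 270
  FD 15: (16.968,-28.065) -> (16.968,-43.065) [heading=270, move]
  -- iteration 4/5 --
  RT 15: heading 270 -> 255
  FD 15: (16.968,-43.065) -> (13.086,-57.554) [heading=255, move]
  -- iteration 5/5 --
  RT 15: heading 255 -> 240
  FD 15: (13.086,-57.554) -> (5.586,-70.544) [heading=240, move]
]
FD 4: (5.586,-70.544) -> (3.586,-74.008) [heading=240, move]
RT 90: heading 240 -> 150
FD 17: (3.586,-74.008) -> (-11.137,-65.508) [heading=150, move]
Final: pos=(-11.137,-65.508), heading=150, 1 segment(s) drawn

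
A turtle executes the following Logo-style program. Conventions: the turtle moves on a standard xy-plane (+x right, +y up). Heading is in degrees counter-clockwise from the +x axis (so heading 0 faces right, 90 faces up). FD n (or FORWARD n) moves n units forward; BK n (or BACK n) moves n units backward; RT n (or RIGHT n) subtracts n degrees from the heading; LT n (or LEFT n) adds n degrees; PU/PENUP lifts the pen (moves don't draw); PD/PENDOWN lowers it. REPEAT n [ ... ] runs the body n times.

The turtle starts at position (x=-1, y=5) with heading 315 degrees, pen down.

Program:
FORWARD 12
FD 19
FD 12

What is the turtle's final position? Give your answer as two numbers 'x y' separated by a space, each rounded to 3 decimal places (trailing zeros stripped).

Answer: 29.406 -25.406

Derivation:
Executing turtle program step by step:
Start: pos=(-1,5), heading=315, pen down
FD 12: (-1,5) -> (7.485,-3.485) [heading=315, draw]
FD 19: (7.485,-3.485) -> (20.92,-16.92) [heading=315, draw]
FD 12: (20.92,-16.92) -> (29.406,-25.406) [heading=315, draw]
Final: pos=(29.406,-25.406), heading=315, 3 segment(s) drawn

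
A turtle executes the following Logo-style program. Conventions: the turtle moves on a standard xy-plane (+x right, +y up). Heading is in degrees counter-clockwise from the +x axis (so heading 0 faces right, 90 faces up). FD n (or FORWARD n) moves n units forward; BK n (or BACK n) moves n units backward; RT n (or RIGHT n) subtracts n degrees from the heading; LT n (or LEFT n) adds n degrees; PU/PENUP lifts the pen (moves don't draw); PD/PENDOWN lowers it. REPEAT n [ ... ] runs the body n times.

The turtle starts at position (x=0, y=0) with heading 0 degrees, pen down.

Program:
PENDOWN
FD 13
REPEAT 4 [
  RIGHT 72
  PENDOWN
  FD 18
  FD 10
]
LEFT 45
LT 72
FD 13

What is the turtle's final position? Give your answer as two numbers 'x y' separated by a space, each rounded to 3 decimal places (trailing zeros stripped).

Answer: -27.84 -2.034

Derivation:
Executing turtle program step by step:
Start: pos=(0,0), heading=0, pen down
PD: pen down
FD 13: (0,0) -> (13,0) [heading=0, draw]
REPEAT 4 [
  -- iteration 1/4 --
  RT 72: heading 0 -> 288
  PD: pen down
  FD 18: (13,0) -> (18.562,-17.119) [heading=288, draw]
  FD 10: (18.562,-17.119) -> (21.652,-26.63) [heading=288, draw]
  -- iteration 2/4 --
  RT 72: heading 288 -> 216
  PD: pen down
  FD 18: (21.652,-26.63) -> (7.09,-37.21) [heading=216, draw]
  FD 10: (7.09,-37.21) -> (-1,-43.088) [heading=216, draw]
  -- iteration 3/4 --
  RT 72: heading 216 -> 144
  PD: pen down
  FD 18: (-1,-43.088) -> (-15.562,-32.507) [heading=144, draw]
  FD 10: (-15.562,-32.507) -> (-23.652,-26.63) [heading=144, draw]
  -- iteration 4/4 --
  RT 72: heading 144 -> 72
  PD: pen down
  FD 18: (-23.652,-26.63) -> (-18.09,-9.511) [heading=72, draw]
  FD 10: (-18.09,-9.511) -> (-15,0) [heading=72, draw]
]
LT 45: heading 72 -> 117
LT 72: heading 117 -> 189
FD 13: (-15,0) -> (-27.84,-2.034) [heading=189, draw]
Final: pos=(-27.84,-2.034), heading=189, 10 segment(s) drawn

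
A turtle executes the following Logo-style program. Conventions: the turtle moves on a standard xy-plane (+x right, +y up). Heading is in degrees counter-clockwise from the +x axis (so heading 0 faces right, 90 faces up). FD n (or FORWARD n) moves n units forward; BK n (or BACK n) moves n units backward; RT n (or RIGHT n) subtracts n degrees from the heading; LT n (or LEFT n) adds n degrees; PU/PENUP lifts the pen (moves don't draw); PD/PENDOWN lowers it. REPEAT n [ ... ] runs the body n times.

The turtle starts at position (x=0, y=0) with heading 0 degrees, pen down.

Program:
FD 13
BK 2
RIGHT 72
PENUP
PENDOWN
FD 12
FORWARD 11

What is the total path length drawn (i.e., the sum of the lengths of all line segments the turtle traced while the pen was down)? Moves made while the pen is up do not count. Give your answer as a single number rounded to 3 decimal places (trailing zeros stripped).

Executing turtle program step by step:
Start: pos=(0,0), heading=0, pen down
FD 13: (0,0) -> (13,0) [heading=0, draw]
BK 2: (13,0) -> (11,0) [heading=0, draw]
RT 72: heading 0 -> 288
PU: pen up
PD: pen down
FD 12: (11,0) -> (14.708,-11.413) [heading=288, draw]
FD 11: (14.708,-11.413) -> (18.107,-21.874) [heading=288, draw]
Final: pos=(18.107,-21.874), heading=288, 4 segment(s) drawn

Segment lengths:
  seg 1: (0,0) -> (13,0), length = 13
  seg 2: (13,0) -> (11,0), length = 2
  seg 3: (11,0) -> (14.708,-11.413), length = 12
  seg 4: (14.708,-11.413) -> (18.107,-21.874), length = 11
Total = 38

Answer: 38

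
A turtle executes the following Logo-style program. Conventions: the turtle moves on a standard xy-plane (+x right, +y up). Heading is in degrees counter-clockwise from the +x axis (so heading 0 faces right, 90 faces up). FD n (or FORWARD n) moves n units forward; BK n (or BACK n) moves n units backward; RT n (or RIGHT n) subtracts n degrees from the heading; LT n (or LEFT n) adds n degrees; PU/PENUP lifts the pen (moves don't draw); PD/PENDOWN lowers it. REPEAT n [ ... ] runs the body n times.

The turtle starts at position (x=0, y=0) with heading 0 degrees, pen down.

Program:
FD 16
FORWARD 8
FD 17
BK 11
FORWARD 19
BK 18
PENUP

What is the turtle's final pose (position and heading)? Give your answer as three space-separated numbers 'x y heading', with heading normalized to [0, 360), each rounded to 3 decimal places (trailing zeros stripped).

Executing turtle program step by step:
Start: pos=(0,0), heading=0, pen down
FD 16: (0,0) -> (16,0) [heading=0, draw]
FD 8: (16,0) -> (24,0) [heading=0, draw]
FD 17: (24,0) -> (41,0) [heading=0, draw]
BK 11: (41,0) -> (30,0) [heading=0, draw]
FD 19: (30,0) -> (49,0) [heading=0, draw]
BK 18: (49,0) -> (31,0) [heading=0, draw]
PU: pen up
Final: pos=(31,0), heading=0, 6 segment(s) drawn

Answer: 31 0 0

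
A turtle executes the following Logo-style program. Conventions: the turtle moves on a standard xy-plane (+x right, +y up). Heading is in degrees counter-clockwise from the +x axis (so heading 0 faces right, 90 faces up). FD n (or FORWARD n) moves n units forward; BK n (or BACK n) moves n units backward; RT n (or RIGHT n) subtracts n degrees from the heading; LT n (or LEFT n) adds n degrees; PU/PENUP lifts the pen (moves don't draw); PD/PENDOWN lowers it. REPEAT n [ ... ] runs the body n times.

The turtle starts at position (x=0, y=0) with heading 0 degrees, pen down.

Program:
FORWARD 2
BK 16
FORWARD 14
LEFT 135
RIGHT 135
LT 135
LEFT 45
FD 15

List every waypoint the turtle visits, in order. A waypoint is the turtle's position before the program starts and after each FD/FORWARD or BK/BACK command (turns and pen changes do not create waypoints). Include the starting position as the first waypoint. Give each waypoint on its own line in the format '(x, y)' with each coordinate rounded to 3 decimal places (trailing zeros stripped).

Answer: (0, 0)
(2, 0)
(-14, 0)
(0, 0)
(-15, 0)

Derivation:
Executing turtle program step by step:
Start: pos=(0,0), heading=0, pen down
FD 2: (0,0) -> (2,0) [heading=0, draw]
BK 16: (2,0) -> (-14,0) [heading=0, draw]
FD 14: (-14,0) -> (0,0) [heading=0, draw]
LT 135: heading 0 -> 135
RT 135: heading 135 -> 0
LT 135: heading 0 -> 135
LT 45: heading 135 -> 180
FD 15: (0,0) -> (-15,0) [heading=180, draw]
Final: pos=(-15,0), heading=180, 4 segment(s) drawn
Waypoints (5 total):
(0, 0)
(2, 0)
(-14, 0)
(0, 0)
(-15, 0)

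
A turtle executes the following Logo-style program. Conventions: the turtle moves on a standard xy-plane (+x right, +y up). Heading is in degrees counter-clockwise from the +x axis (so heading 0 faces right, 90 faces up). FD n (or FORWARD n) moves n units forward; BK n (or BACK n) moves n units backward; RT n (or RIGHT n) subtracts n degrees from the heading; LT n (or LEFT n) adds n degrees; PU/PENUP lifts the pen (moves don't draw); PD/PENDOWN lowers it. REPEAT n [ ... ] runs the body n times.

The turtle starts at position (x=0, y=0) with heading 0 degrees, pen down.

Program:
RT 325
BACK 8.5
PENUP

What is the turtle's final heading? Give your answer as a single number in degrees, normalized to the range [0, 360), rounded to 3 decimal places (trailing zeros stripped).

Executing turtle program step by step:
Start: pos=(0,0), heading=0, pen down
RT 325: heading 0 -> 35
BK 8.5: (0,0) -> (-6.963,-4.875) [heading=35, draw]
PU: pen up
Final: pos=(-6.963,-4.875), heading=35, 1 segment(s) drawn

Answer: 35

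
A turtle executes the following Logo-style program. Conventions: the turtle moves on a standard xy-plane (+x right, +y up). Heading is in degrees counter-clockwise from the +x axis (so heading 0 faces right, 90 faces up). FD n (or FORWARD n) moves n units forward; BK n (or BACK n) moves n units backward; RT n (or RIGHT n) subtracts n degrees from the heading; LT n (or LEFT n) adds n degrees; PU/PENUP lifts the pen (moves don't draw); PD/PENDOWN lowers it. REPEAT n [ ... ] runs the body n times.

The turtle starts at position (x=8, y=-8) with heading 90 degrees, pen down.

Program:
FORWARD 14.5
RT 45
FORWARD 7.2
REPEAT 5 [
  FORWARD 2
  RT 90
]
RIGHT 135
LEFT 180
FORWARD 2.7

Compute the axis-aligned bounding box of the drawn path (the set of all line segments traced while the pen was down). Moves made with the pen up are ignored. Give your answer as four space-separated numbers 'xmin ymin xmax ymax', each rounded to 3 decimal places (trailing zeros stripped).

Answer: 8 -8 17.205 13.005

Derivation:
Executing turtle program step by step:
Start: pos=(8,-8), heading=90, pen down
FD 14.5: (8,-8) -> (8,6.5) [heading=90, draw]
RT 45: heading 90 -> 45
FD 7.2: (8,6.5) -> (13.091,11.591) [heading=45, draw]
REPEAT 5 [
  -- iteration 1/5 --
  FD 2: (13.091,11.591) -> (14.505,13.005) [heading=45, draw]
  RT 90: heading 45 -> 315
  -- iteration 2/5 --
  FD 2: (14.505,13.005) -> (15.92,11.591) [heading=315, draw]
  RT 90: heading 315 -> 225
  -- iteration 3/5 --
  FD 2: (15.92,11.591) -> (14.505,10.177) [heading=225, draw]
  RT 90: heading 225 -> 135
  -- iteration 4/5 --
  FD 2: (14.505,10.177) -> (13.091,11.591) [heading=135, draw]
  RT 90: heading 135 -> 45
  -- iteration 5/5 --
  FD 2: (13.091,11.591) -> (14.505,13.005) [heading=45, draw]
  RT 90: heading 45 -> 315
]
RT 135: heading 315 -> 180
LT 180: heading 180 -> 0
FD 2.7: (14.505,13.005) -> (17.205,13.005) [heading=0, draw]
Final: pos=(17.205,13.005), heading=0, 8 segment(s) drawn

Segment endpoints: x in {8, 13.091, 14.505, 14.505, 15.92, 17.205}, y in {-8, 6.5, 10.177, 11.591, 13.005}
xmin=8, ymin=-8, xmax=17.205, ymax=13.005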